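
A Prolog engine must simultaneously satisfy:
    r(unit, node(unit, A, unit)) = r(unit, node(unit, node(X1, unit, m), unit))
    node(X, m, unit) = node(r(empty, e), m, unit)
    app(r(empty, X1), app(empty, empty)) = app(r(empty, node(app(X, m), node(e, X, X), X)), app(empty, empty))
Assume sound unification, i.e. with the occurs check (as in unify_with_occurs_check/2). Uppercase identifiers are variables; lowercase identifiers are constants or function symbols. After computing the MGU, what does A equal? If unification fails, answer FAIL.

Decompose r/2: unit = unit,  node(unit, A, unit) = node(unit, node(X1, unit, m), unit).
Delete trivial equation unit = unit.
Decompose node/3: unit = unit,  A = node(X1, unit, m),  unit = unit.
Delete trivial equation unit = unit.
Bind A := node(X1, unit, m); no other remaining equation mentions A.
Delete trivial equation unit = unit.
Decompose node/3: X = r(empty, e),  m = m,  unit = unit.
Bind X := r(empty, e); substituting into the one remaining equation that mentions X gives: app(r(empty, X1), app(empty, empty)) = app(r(empty, node(app(r(empty, e), m), node(e, r(empty, e), r(empty, e)), r(empty, e))), app(empty, empty)).
Delete trivial equation m = m.
Delete trivial equation unit = unit.
Decompose app/2: r(empty, X1) = r(empty, node(app(r(empty, e), m), node(e, r(empty, e), r(empty, e)), r(empty, e))),  app(empty, empty) = app(empty, empty).
Decompose r/2: empty = empty,  X1 = node(app(r(empty, e), m), node(e, r(empty, e), r(empty, e)), r(empty, e)).
Delete trivial equation empty = empty.
Bind X1 := node(app(r(empty, e), m), node(e, r(empty, e), r(empty, e)), r(empty, e)); no other remaining equation mentions X1. Substituting into the earlier binding gives A := node(node(app(r(empty, e), m), node(e, r(empty, e), r(empty, e)), r(empty, e)), unit, m).
Delete trivial equation app(empty, empty) = app(empty, empty).
MGU = { A ↦ node(node(app(r(empty, e), m), node(e, r(empty, e), r(empty, e)), r(empty, e)), unit, m), X ↦ r(empty, e), X1 ↦ node(app(r(empty, e), m), node(e, r(empty, e), r(empty, e)), r(empty, e)) }, so A ↦ node(node(app(r(empty, e), m), node(e, r(empty, e), r(empty, e)), r(empty, e)), unit, m).

node(node(app(r(empty, e), m), node(e, r(empty, e), r(empty, e)), r(empty, e)), unit, m)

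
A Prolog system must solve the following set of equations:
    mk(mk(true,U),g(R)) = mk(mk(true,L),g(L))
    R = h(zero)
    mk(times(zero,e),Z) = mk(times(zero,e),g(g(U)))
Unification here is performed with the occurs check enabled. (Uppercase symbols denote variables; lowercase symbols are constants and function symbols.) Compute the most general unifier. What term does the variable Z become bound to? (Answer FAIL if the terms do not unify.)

g(g(h(zero)))

Decompose mk/2: mk(true,U) = mk(true,L),  g(R) = g(L).
Decompose mk/2: true = true,  U = L.
Delete trivial equation true = true.
Bind U := L; substituting into the one remaining equation that mentions U gives: mk(times(zero,e),Z) = mk(times(zero,e),g(g(L))).
Decompose g/1: R = L.
Bind R := L; substituting into the one remaining equation that mentions R gives: L = h(zero).
Bind L := h(zero); substituting into the remaining equation gives: mk(times(zero,e),Z) = mk(times(zero,e),g(g(h(zero)))). Substituting into the earlier bindings gives U := h(zero), R := h(zero).
Decompose mk/2: times(zero,e) = times(zero,e),  Z = g(g(h(zero))).
Delete trivial equation times(zero,e) = times(zero,e).
Bind Z := g(g(h(zero))).
MGU = { U ↦ h(zero), R ↦ h(zero), L ↦ h(zero), Z ↦ g(g(h(zero))) }, so Z ↦ g(g(h(zero))).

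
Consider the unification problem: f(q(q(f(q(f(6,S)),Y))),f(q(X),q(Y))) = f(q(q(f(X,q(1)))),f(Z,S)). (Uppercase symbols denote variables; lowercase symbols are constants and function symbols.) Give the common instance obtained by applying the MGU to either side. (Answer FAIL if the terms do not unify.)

f(q(q(f(q(f(6,q(q(1)))),q(1)))),f(q(q(f(6,q(q(1))))),q(q(1))))

Decompose f/2: q(q(f(q(f(6,S)),Y))) = q(q(f(X,q(1)))),  f(q(X),q(Y)) = f(Z,S).
Decompose q/1: q(f(q(f(6,S)),Y)) = q(f(X,q(1))).
Decompose q/1: f(q(f(6,S)),Y) = f(X,q(1)).
Decompose f/2: q(f(6,S)) = X,  Y = q(1).
Bind X := q(f(6,S)); substituting into the one remaining equation that mentions X gives: f(q(q(f(6,S))),q(Y)) = f(Z,S).
Bind Y := q(1); substituting into the remaining equation gives: f(q(q(f(6,S))),q(q(1))) = f(Z,S).
Decompose f/2: q(q(f(6,S))) = Z,  q(q(1)) = S.
Bind Z := q(q(f(6,S))); no other remaining equation mentions Z.
Bind S := q(q(1)). Substituting into the earlier bindings gives X := q(f(6,q(q(1)))), Z := q(q(f(6,q(q(1))))).
Applying the MGU to either side gives f(q(q(f(q(f(6,q(q(1)))),q(1)))),f(q(q(f(6,q(q(1))))),q(q(1)))).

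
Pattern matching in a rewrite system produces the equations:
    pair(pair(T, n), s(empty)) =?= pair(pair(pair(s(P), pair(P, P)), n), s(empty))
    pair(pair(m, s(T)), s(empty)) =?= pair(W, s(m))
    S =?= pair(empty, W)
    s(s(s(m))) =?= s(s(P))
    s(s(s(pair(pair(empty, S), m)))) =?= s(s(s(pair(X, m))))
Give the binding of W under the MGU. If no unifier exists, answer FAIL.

FAIL

Decompose pair/2: pair(T, n) =?= pair(pair(s(P), pair(P, P)), n),  s(empty) =?= s(empty).
Decompose pair/2: T =?= pair(s(P), pair(P, P)),  n =?= n.
Bind T := pair(s(P), pair(P, P)); substituting into the one remaining equation that mentions T gives: pair(pair(m, s(pair(s(P), pair(P, P)))), s(empty)) =?= pair(W, s(m)).
Delete trivial equation n =?= n.
Delete trivial equation s(empty) =?= s(empty).
Decompose pair/2: pair(m, s(pair(s(P), pair(P, P)))) =?= W,  s(empty) =?= s(m).
Bind W := pair(m, s(pair(s(P), pair(P, P)))); substituting into the one remaining equation that mentions W gives: S =?= pair(empty, pair(m, s(pair(s(P), pair(P, P))))).
Decompose s/1: empty =?= m.
Clash: constants empty and m differ; no unifier exists.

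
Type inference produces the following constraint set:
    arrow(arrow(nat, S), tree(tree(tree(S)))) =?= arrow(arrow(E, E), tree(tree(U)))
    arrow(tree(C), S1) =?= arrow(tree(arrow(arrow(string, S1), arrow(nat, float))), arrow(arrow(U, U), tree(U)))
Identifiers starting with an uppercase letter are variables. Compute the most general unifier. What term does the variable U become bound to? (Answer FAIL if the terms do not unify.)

Decompose arrow/2: arrow(nat, S) =?= arrow(E, E),  tree(tree(tree(S))) =?= tree(tree(U)).
Decompose arrow/2: nat =?= E,  S =?= E.
Bind E := nat; substituting into the one remaining equation that mentions E gives: S =?= nat.
Bind S := nat; substituting into the one remaining equation that mentions S gives: tree(tree(tree(nat))) =?= tree(tree(U)).
Decompose tree/1: tree(tree(nat)) =?= tree(U).
Decompose tree/1: tree(nat) =?= U.
Bind U := tree(nat); substituting into the remaining equation gives: arrow(tree(C), S1) =?= arrow(tree(arrow(arrow(string, S1), arrow(nat, float))), arrow(arrow(tree(nat), tree(nat)), tree(tree(nat)))).
Decompose arrow/2: tree(C) =?= tree(arrow(arrow(string, S1), arrow(nat, float))),  S1 =?= arrow(arrow(tree(nat), tree(nat)), tree(tree(nat))).
Decompose tree/1: C =?= arrow(arrow(string, S1), arrow(nat, float)).
Bind C := arrow(arrow(string, S1), arrow(nat, float)); no other remaining equation mentions C.
Bind S1 := arrow(arrow(tree(nat), tree(nat)), tree(tree(nat))). Substituting into the earlier binding gives C := arrow(arrow(string, arrow(arrow(tree(nat), tree(nat)), tree(tree(nat)))), arrow(nat, float)).
MGU = { E ↦ nat, S ↦ nat, U ↦ tree(nat), C ↦ arrow(arrow(string, arrow(arrow(tree(nat), tree(nat)), tree(tree(nat)))), arrow(nat, float)), S1 ↦ arrow(arrow(tree(nat), tree(nat)), tree(tree(nat))) }, so U ↦ tree(nat).

tree(nat)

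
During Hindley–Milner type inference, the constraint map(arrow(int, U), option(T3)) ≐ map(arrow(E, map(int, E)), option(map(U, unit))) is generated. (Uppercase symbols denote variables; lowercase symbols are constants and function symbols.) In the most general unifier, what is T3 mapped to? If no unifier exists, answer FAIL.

Decompose map/2: arrow(int, U) ≐ arrow(E, map(int, E)),  option(T3) ≐ option(map(U, unit)).
Decompose arrow/2: int ≐ E,  U ≐ map(int, E).
Bind E := int; substituting into the one remaining equation that mentions E gives: U ≐ map(int, int).
Bind U := map(int, int); substituting into the remaining equation gives: option(T3) ≐ option(map(map(int, int), unit)).
Decompose option/1: T3 ≐ map(map(int, int), unit).
Bind T3 := map(map(int, int), unit).
MGU = { E := int, U := map(int, int), T3 := map(map(int, int), unit) }, so T3 := map(map(int, int), unit).

map(map(int, int), unit)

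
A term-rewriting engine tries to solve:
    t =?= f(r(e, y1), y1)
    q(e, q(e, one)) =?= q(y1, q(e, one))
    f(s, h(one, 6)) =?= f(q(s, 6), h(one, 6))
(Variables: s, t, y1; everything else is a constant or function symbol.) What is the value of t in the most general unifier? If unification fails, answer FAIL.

FAIL

Bind t := f(r(e, y1), y1); no other remaining equation mentions t.
Decompose q/2: e =?= y1,  q(e, one) =?= q(e, one).
Bind y1 := e; no other remaining equation mentions y1. Substituting into the earlier binding gives t := f(r(e, e), e).
Delete trivial equation q(e, one) =?= q(e, one).
Decompose f/2: s =?= q(s, 6),  h(one, 6) =?= h(one, 6).
Occurs check fails: s occurs in q(s, 6); the equation s =?= q(s, 6) has no finite solution.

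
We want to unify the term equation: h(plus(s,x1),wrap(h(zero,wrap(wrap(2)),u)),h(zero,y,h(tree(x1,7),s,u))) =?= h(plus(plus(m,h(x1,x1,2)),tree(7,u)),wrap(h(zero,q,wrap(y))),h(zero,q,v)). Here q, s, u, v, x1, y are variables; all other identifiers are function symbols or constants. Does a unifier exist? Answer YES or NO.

Decompose h/3: plus(s,x1) =?= plus(plus(m,h(x1,x1,2)),tree(7,u)),  wrap(h(zero,wrap(wrap(2)),u)) =?= wrap(h(zero,q,wrap(y))),  h(zero,y,h(tree(x1,7),s,u)) =?= h(zero,q,v).
Decompose plus/2: s =?= plus(m,h(x1,x1,2)),  x1 =?= tree(7,u).
Bind s := plus(m,h(x1,x1,2)); substituting into the one remaining equation that mentions s gives: h(zero,y,h(tree(x1,7),plus(m,h(x1,x1,2)),u)) =?= h(zero,q,v).
Bind x1 := tree(7,u); substituting into the one remaining equation that mentions x1 gives: h(zero,y,h(tree(tree(7,u),7),plus(m,h(tree(7,u),tree(7,u),2)),u)) =?= h(zero,q,v). Substituting into the earlier binding gives s := plus(m,h(tree(7,u),tree(7,u),2)).
Decompose wrap/1: h(zero,wrap(wrap(2)),u) =?= h(zero,q,wrap(y)).
Decompose h/3: zero =?= zero,  wrap(wrap(2)) =?= q,  u =?= wrap(y).
Delete trivial equation zero =?= zero.
Bind q := wrap(wrap(2)); substituting into the one remaining equation that mentions q gives: h(zero,y,h(tree(tree(7,u),7),plus(m,h(tree(7,u),tree(7,u),2)),u)) =?= h(zero,wrap(wrap(2)),v).
Bind u := wrap(y); substituting into the remaining equation gives: h(zero,y,h(tree(tree(7,wrap(y)),7),plus(m,h(tree(7,wrap(y)),tree(7,wrap(y)),2)),wrap(y))) =?= h(zero,wrap(wrap(2)),v). Substituting into the earlier bindings gives s := plus(m,h(tree(7,wrap(y)),tree(7,wrap(y)),2)), x1 := tree(7,wrap(y)).
Decompose h/3: zero =?= zero,  y =?= wrap(wrap(2)),  h(tree(tree(7,wrap(y)),7),plus(m,h(tree(7,wrap(y)),tree(7,wrap(y)),2)),wrap(y)) =?= v.
Delete trivial equation zero =?= zero.
Bind y := wrap(wrap(2)); substituting into the remaining equation gives: h(tree(tree(7,wrap(wrap(wrap(2)))),7),plus(m,h(tree(7,wrap(wrap(wrap(2)))),tree(7,wrap(wrap(wrap(2)))),2)),wrap(wrap(wrap(2)))) =?= v. Substituting into the earlier bindings gives s := plus(m,h(tree(7,wrap(wrap(wrap(2)))),tree(7,wrap(wrap(wrap(2)))),2)), x1 := tree(7,wrap(wrap(wrap(2)))), u := wrap(wrap(wrap(2))).
Bind v := h(tree(tree(7,wrap(wrap(wrap(2)))),7),plus(m,h(tree(7,wrap(wrap(wrap(2)))),tree(7,wrap(wrap(wrap(2)))),2)),wrap(wrap(wrap(2)))).
No equations remain and no clash or occurs-check failure arose, so a unifier exists.

YES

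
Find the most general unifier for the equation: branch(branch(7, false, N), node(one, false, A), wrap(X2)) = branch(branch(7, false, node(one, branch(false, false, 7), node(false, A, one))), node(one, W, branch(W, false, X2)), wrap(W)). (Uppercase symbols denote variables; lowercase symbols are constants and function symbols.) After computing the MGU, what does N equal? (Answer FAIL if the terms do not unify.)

Decompose branch/3: branch(7, false, N) = branch(7, false, node(one, branch(false, false, 7), node(false, A, one))),  node(one, false, A) = node(one, W, branch(W, false, X2)),  wrap(X2) = wrap(W).
Decompose branch/3: 7 = 7,  false = false,  N = node(one, branch(false, false, 7), node(false, A, one)).
Delete trivial equation 7 = 7.
Delete trivial equation false = false.
Bind N := node(one, branch(false, false, 7), node(false, A, one)); no other remaining equation mentions N.
Decompose node/3: one = one,  false = W,  A = branch(W, false, X2).
Delete trivial equation one = one.
Bind W := false; substituting into the remaining equations gives: A = branch(false, false, X2),  wrap(X2) = wrap(false).
Bind A := branch(false, false, X2); no other remaining equation mentions A. Substituting into the earlier binding gives N := node(one, branch(false, false, 7), node(false, branch(false, false, X2), one)).
Decompose wrap/1: X2 = false.
Bind X2 := false. Substituting into the earlier bindings gives N := node(one, branch(false, false, 7), node(false, branch(false, false, false), one)), A := branch(false, false, false).
MGU = { N := node(one, branch(false, false, 7), node(false, branch(false, false, false), one)), W := false, A := branch(false, false, false), X2 := false }, so N := node(one, branch(false, false, 7), node(false, branch(false, false, false), one)).

node(one, branch(false, false, 7), node(false, branch(false, false, false), one))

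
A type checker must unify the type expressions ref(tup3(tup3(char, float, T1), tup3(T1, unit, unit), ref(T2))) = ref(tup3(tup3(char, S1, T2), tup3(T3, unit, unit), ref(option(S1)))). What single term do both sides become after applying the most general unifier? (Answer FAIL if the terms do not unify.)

Decompose ref/1: tup3(tup3(char, float, T1), tup3(T1, unit, unit), ref(T2)) = tup3(tup3(char, S1, T2), tup3(T3, unit, unit), ref(option(S1))).
Decompose tup3/3: tup3(char, float, T1) = tup3(char, S1, T2),  tup3(T1, unit, unit) = tup3(T3, unit, unit),  ref(T2) = ref(option(S1)).
Decompose tup3/3: char = char,  float = S1,  T1 = T2.
Delete trivial equation char = char.
Bind S1 := float; substituting into the one remaining equation that mentions S1 gives: ref(T2) = ref(option(float)).
Bind T1 := T2; substituting into the one remaining equation that mentions T1 gives: tup3(T2, unit, unit) = tup3(T3, unit, unit).
Decompose tup3/3: T2 = T3,  unit = unit,  unit = unit.
Bind T2 := T3; substituting into the one remaining equation that mentions T2 gives: ref(T3) = ref(option(float)). Substituting into the earlier binding gives T1 := T3.
Delete trivial equation unit = unit.
Delete trivial equation unit = unit.
Decompose ref/1: T3 = option(float).
Bind T3 := option(float). Substituting into the earlier bindings gives T1 := option(float), T2 := option(float).
Applying the MGU to either side gives ref(tup3(tup3(char, float, option(float)), tup3(option(float), unit, unit), ref(option(float)))).

ref(tup3(tup3(char, float, option(float)), tup3(option(float), unit, unit), ref(option(float))))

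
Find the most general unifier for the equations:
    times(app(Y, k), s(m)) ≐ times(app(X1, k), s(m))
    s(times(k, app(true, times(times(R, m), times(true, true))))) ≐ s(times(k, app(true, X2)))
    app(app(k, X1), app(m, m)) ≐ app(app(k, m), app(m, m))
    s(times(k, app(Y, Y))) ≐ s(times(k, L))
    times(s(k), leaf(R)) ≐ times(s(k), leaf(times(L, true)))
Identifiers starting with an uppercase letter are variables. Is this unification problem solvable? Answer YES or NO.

YES

Decompose times/2: app(Y, k) ≐ app(X1, k),  s(m) ≐ s(m).
Decompose app/2: Y ≐ X1,  k ≐ k.
Bind Y := X1; substituting into the one remaining equation that mentions Y gives: s(times(k, app(X1, X1))) ≐ s(times(k, L)).
Delete trivial equation k ≐ k.
Delete trivial equation s(m) ≐ s(m).
Decompose s/1: times(k, app(true, times(times(R, m), times(true, true)))) ≐ times(k, app(true, X2)).
Decompose times/2: k ≐ k,  app(true, times(times(R, m), times(true, true))) ≐ app(true, X2).
Delete trivial equation k ≐ k.
Decompose app/2: true ≐ true,  times(times(R, m), times(true, true)) ≐ X2.
Delete trivial equation true ≐ true.
Bind X2 := times(times(R, m), times(true, true)); no other remaining equation mentions X2.
Decompose app/2: app(k, X1) ≐ app(k, m),  app(m, m) ≐ app(m, m).
Decompose app/2: k ≐ k,  X1 ≐ m.
Delete trivial equation k ≐ k.
Bind X1 := m; substituting into the one remaining equation that mentions X1 gives: s(times(k, app(m, m))) ≐ s(times(k, L)). Substituting into the earlier binding gives Y := m.
Delete trivial equation app(m, m) ≐ app(m, m).
Decompose s/1: times(k, app(m, m)) ≐ times(k, L).
Decompose times/2: k ≐ k,  app(m, m) ≐ L.
Delete trivial equation k ≐ k.
Bind L := app(m, m); substituting into the remaining equation gives: times(s(k), leaf(R)) ≐ times(s(k), leaf(times(app(m, m), true))).
Decompose times/2: s(k) ≐ s(k),  leaf(R) ≐ leaf(times(app(m, m), true)).
Delete trivial equation s(k) ≐ s(k).
Decompose leaf/1: R ≐ times(app(m, m), true).
Bind R := times(app(m, m), true). Substituting into the earlier binding gives X2 := times(times(times(app(m, m), true), m), times(true, true)).
No equations remain and no clash or occurs-check failure arose, so a unifier exists.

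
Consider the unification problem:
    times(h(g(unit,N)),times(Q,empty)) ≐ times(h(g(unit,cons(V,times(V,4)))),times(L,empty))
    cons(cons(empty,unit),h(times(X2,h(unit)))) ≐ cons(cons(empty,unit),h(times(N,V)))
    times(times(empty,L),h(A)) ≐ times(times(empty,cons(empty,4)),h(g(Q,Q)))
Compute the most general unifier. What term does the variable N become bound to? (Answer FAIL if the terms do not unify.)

cons(h(unit),times(h(unit),4))

Decompose times/2: h(g(unit,N)) ≐ h(g(unit,cons(V,times(V,4)))),  times(Q,empty) ≐ times(L,empty).
Decompose h/1: g(unit,N) ≐ g(unit,cons(V,times(V,4))).
Decompose g/2: unit ≐ unit,  N ≐ cons(V,times(V,4)).
Delete trivial equation unit ≐ unit.
Bind N := cons(V,times(V,4)); substituting into the one remaining equation that mentions N gives: cons(cons(empty,unit),h(times(X2,h(unit)))) ≐ cons(cons(empty,unit),h(times(cons(V,times(V,4)),V))).
Decompose times/2: Q ≐ L,  empty ≐ empty.
Bind Q := L; substituting into the one remaining equation that mentions Q gives: times(times(empty,L),h(A)) ≐ times(times(empty,cons(empty,4)),h(g(L,L))).
Delete trivial equation empty ≐ empty.
Decompose cons/2: cons(empty,unit) ≐ cons(empty,unit),  h(times(X2,h(unit))) ≐ h(times(cons(V,times(V,4)),V)).
Delete trivial equation cons(empty,unit) ≐ cons(empty,unit).
Decompose h/1: times(X2,h(unit)) ≐ times(cons(V,times(V,4)),V).
Decompose times/2: X2 ≐ cons(V,times(V,4)),  h(unit) ≐ V.
Bind X2 := cons(V,times(V,4)); no other remaining equation mentions X2.
Bind V := h(unit); no other remaining equation mentions V. Substituting into the earlier bindings gives N := cons(h(unit),times(h(unit),4)), X2 := cons(h(unit),times(h(unit),4)).
Decompose times/2: times(empty,L) ≐ times(empty,cons(empty,4)),  h(A) ≐ h(g(L,L)).
Decompose times/2: empty ≐ empty,  L ≐ cons(empty,4).
Delete trivial equation empty ≐ empty.
Bind L := cons(empty,4); substituting into the remaining equation gives: h(A) ≐ h(g(cons(empty,4),cons(empty,4))). Substituting into the earlier binding gives Q := cons(empty,4).
Decompose h/1: A ≐ g(cons(empty,4),cons(empty,4)).
Bind A := g(cons(empty,4),cons(empty,4)).
MGU = { N := cons(h(unit),times(h(unit),4)), Q := cons(empty,4), X2 := cons(h(unit),times(h(unit),4)), V := h(unit), L := cons(empty,4), A := g(cons(empty,4),cons(empty,4)) }, so N := cons(h(unit),times(h(unit),4)).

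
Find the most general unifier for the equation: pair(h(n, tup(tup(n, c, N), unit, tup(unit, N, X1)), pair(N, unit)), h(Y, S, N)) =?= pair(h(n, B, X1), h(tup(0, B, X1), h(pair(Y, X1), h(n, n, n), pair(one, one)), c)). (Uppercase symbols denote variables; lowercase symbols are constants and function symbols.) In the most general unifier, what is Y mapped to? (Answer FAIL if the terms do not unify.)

Decompose pair/2: h(n, tup(tup(n, c, N), unit, tup(unit, N, X1)), pair(N, unit)) =?= h(n, B, X1),  h(Y, S, N) =?= h(tup(0, B, X1), h(pair(Y, X1), h(n, n, n), pair(one, one)), c).
Decompose h/3: n =?= n,  tup(tup(n, c, N), unit, tup(unit, N, X1)) =?= B,  pair(N, unit) =?= X1.
Delete trivial equation n =?= n.
Bind B := tup(tup(n, c, N), unit, tup(unit, N, X1)); substituting into the one remaining equation that mentions B gives: h(Y, S, N) =?= h(tup(0, tup(tup(n, c, N), unit, tup(unit, N, X1)), X1), h(pair(Y, X1), h(n, n, n), pair(one, one)), c).
Bind X1 := pair(N, unit); substituting into the remaining equation gives: h(Y, S, N) =?= h(tup(0, tup(tup(n, c, N), unit, tup(unit, N, pair(N, unit))), pair(N, unit)), h(pair(Y, pair(N, unit)), h(n, n, n), pair(one, one)), c). Substituting into the earlier binding gives B := tup(tup(n, c, N), unit, tup(unit, N, pair(N, unit))).
Decompose h/3: Y =?= tup(0, tup(tup(n, c, N), unit, tup(unit, N, pair(N, unit))), pair(N, unit)),  S =?= h(pair(Y, pair(N, unit)), h(n, n, n), pair(one, one)),  N =?= c.
Bind Y := tup(0, tup(tup(n, c, N), unit, tup(unit, N, pair(N, unit))), pair(N, unit)); substituting into the one remaining equation that mentions Y gives: S =?= h(pair(tup(0, tup(tup(n, c, N), unit, tup(unit, N, pair(N, unit))), pair(N, unit)), pair(N, unit)), h(n, n, n), pair(one, one)).
Bind S := h(pair(tup(0, tup(tup(n, c, N), unit, tup(unit, N, pair(N, unit))), pair(N, unit)), pair(N, unit)), h(n, n, n), pair(one, one)); no other remaining equation mentions S.
Bind N := c. Substituting into the earlier bindings gives B := tup(tup(n, c, c), unit, tup(unit, c, pair(c, unit))), X1 := pair(c, unit), Y := tup(0, tup(tup(n, c, c), unit, tup(unit, c, pair(c, unit))), pair(c, unit)), S := h(pair(tup(0, tup(tup(n, c, c), unit, tup(unit, c, pair(c, unit))), pair(c, unit)), pair(c, unit)), h(n, n, n), pair(one, one)).
MGU = { B ↦ tup(tup(n, c, c), unit, tup(unit, c, pair(c, unit))), X1 ↦ pair(c, unit), Y ↦ tup(0, tup(tup(n, c, c), unit, tup(unit, c, pair(c, unit))), pair(c, unit)), S ↦ h(pair(tup(0, tup(tup(n, c, c), unit, tup(unit, c, pair(c, unit))), pair(c, unit)), pair(c, unit)), h(n, n, n), pair(one, one)), N ↦ c }, so Y ↦ tup(0, tup(tup(n, c, c), unit, tup(unit, c, pair(c, unit))), pair(c, unit)).

tup(0, tup(tup(n, c, c), unit, tup(unit, c, pair(c, unit))), pair(c, unit))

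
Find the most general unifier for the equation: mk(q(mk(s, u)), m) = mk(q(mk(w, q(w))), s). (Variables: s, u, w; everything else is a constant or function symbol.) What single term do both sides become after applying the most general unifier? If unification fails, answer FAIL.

mk(q(mk(m, q(m))), m)

Decompose mk/2: q(mk(s, u)) = q(mk(w, q(w))),  m = s.
Decompose q/1: mk(s, u) = mk(w, q(w)).
Decompose mk/2: s = w,  u = q(w).
Bind s := w; substituting into the one remaining equation that mentions s gives: m = w.
Bind u := q(w); no other remaining equation mentions u.
Bind w := m. Substituting into the earlier bindings gives s := m, u := q(m).
Applying the MGU to either side gives mk(q(mk(m, q(m))), m).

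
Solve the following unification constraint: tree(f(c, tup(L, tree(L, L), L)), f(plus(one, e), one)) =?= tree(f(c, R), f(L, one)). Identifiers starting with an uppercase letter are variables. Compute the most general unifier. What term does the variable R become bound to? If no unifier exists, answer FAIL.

tup(plus(one, e), tree(plus(one, e), plus(one, e)), plus(one, e))

Decompose tree/2: f(c, tup(L, tree(L, L), L)) =?= f(c, R),  f(plus(one, e), one) =?= f(L, one).
Decompose f/2: c =?= c,  tup(L, tree(L, L), L) =?= R.
Delete trivial equation c =?= c.
Bind R := tup(L, tree(L, L), L); no other remaining equation mentions R.
Decompose f/2: plus(one, e) =?= L,  one =?= one.
Bind L := plus(one, e); no other remaining equation mentions L. Substituting into the earlier binding gives R := tup(plus(one, e), tree(plus(one, e), plus(one, e)), plus(one, e)).
Delete trivial equation one =?= one.
MGU = { R ↦ tup(plus(one, e), tree(plus(one, e), plus(one, e)), plus(one, e)), L ↦ plus(one, e) }, so R ↦ tup(plus(one, e), tree(plus(one, e), plus(one, e)), plus(one, e)).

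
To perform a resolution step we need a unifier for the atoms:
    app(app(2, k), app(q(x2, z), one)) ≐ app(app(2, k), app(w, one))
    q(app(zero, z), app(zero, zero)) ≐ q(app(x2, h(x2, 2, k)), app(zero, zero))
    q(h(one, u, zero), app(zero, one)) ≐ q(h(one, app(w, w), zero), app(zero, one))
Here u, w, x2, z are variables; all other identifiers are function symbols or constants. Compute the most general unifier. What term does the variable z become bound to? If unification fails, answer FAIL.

Decompose app/2: app(2, k) ≐ app(2, k),  app(q(x2, z), one) ≐ app(w, one).
Delete trivial equation app(2, k) ≐ app(2, k).
Decompose app/2: q(x2, z) ≐ w,  one ≐ one.
Bind w := q(x2, z); substituting into the one remaining equation that mentions w gives: q(h(one, u, zero), app(zero, one)) ≐ q(h(one, app(q(x2, z), q(x2, z)), zero), app(zero, one)).
Delete trivial equation one ≐ one.
Decompose q/2: app(zero, z) ≐ app(x2, h(x2, 2, k)),  app(zero, zero) ≐ app(zero, zero).
Decompose app/2: zero ≐ x2,  z ≐ h(x2, 2, k).
Bind x2 := zero; substituting into the 2 remaining equations that mention x2 gives: z ≐ h(zero, 2, k),  q(h(one, u, zero), app(zero, one)) ≐ q(h(one, app(q(zero, z), q(zero, z)), zero), app(zero, one)). Substituting into the earlier binding gives w := q(zero, z).
Bind z := h(zero, 2, k); substituting into the one remaining equation that mentions z gives: q(h(one, u, zero), app(zero, one)) ≐ q(h(one, app(q(zero, h(zero, 2, k)), q(zero, h(zero, 2, k))), zero), app(zero, one)). Substituting into the earlier binding gives w := q(zero, h(zero, 2, k)).
Delete trivial equation app(zero, zero) ≐ app(zero, zero).
Decompose q/2: h(one, u, zero) ≐ h(one, app(q(zero, h(zero, 2, k)), q(zero, h(zero, 2, k))), zero),  app(zero, one) ≐ app(zero, one).
Decompose h/3: one ≐ one,  u ≐ app(q(zero, h(zero, 2, k)), q(zero, h(zero, 2, k))),  zero ≐ zero.
Delete trivial equation one ≐ one.
Bind u := app(q(zero, h(zero, 2, k)), q(zero, h(zero, 2, k))); no other remaining equation mentions u.
Delete trivial equation zero ≐ zero.
Delete trivial equation app(zero, one) ≐ app(zero, one).
MGU = { w ↦ q(zero, h(zero, 2, k)), x2 ↦ zero, z ↦ h(zero, 2, k), u ↦ app(q(zero, h(zero, 2, k)), q(zero, h(zero, 2, k))) }, so z ↦ h(zero, 2, k).

h(zero, 2, k)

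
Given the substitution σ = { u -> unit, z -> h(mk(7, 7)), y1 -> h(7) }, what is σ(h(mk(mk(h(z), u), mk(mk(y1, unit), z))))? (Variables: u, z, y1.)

Replace each occurrence of u with unit.
Replace each occurrence of z with h(mk(7, 7)).
Replace each occurrence of y1 with h(7).
Result: h(mk(mk(h(h(mk(7, 7))), unit), mk(mk(h(7), unit), h(mk(7, 7))))).

h(mk(mk(h(h(mk(7, 7))), unit), mk(mk(h(7), unit), h(mk(7, 7)))))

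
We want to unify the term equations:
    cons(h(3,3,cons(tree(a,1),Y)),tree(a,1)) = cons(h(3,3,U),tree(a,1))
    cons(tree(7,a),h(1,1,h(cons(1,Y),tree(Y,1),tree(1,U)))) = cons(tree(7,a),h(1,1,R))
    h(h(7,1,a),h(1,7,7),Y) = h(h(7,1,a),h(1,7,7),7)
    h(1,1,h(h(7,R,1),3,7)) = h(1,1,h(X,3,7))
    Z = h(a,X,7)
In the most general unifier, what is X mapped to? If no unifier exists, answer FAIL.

h(7,h(cons(1,7),tree(7,1),tree(1,cons(tree(a,1),7))),1)

Decompose cons/2: h(3,3,cons(tree(a,1),Y)) = h(3,3,U),  tree(a,1) = tree(a,1).
Decompose h/3: 3 = 3,  3 = 3,  cons(tree(a,1),Y) = U.
Delete trivial equation 3 = 3.
Delete trivial equation 3 = 3.
Bind U := cons(tree(a,1),Y); substituting into the one remaining equation that mentions U gives: cons(tree(7,a),h(1,1,h(cons(1,Y),tree(Y,1),tree(1,cons(tree(a,1),Y))))) = cons(tree(7,a),h(1,1,R)).
Delete trivial equation tree(a,1) = tree(a,1).
Decompose cons/2: tree(7,a) = tree(7,a),  h(1,1,h(cons(1,Y),tree(Y,1),tree(1,cons(tree(a,1),Y)))) = h(1,1,R).
Delete trivial equation tree(7,a) = tree(7,a).
Decompose h/3: 1 = 1,  1 = 1,  h(cons(1,Y),tree(Y,1),tree(1,cons(tree(a,1),Y))) = R.
Delete trivial equation 1 = 1.
Delete trivial equation 1 = 1.
Bind R := h(cons(1,Y),tree(Y,1),tree(1,cons(tree(a,1),Y))); substituting into the one remaining equation that mentions R gives: h(1,1,h(h(7,h(cons(1,Y),tree(Y,1),tree(1,cons(tree(a,1),Y))),1),3,7)) = h(1,1,h(X,3,7)).
Decompose h/3: h(7,1,a) = h(7,1,a),  h(1,7,7) = h(1,7,7),  Y = 7.
Delete trivial equation h(7,1,a) = h(7,1,a).
Delete trivial equation h(1,7,7) = h(1,7,7).
Bind Y := 7; substituting into the one remaining equation that mentions Y gives: h(1,1,h(h(7,h(cons(1,7),tree(7,1),tree(1,cons(tree(a,1),7))),1),3,7)) = h(1,1,h(X,3,7)). Substituting into the earlier bindings gives U := cons(tree(a,1),7), R := h(cons(1,7),tree(7,1),tree(1,cons(tree(a,1),7))).
Decompose h/3: 1 = 1,  1 = 1,  h(h(7,h(cons(1,7),tree(7,1),tree(1,cons(tree(a,1),7))),1),3,7) = h(X,3,7).
Delete trivial equation 1 = 1.
Delete trivial equation 1 = 1.
Decompose h/3: h(7,h(cons(1,7),tree(7,1),tree(1,cons(tree(a,1),7))),1) = X,  3 = 3,  7 = 7.
Bind X := h(7,h(cons(1,7),tree(7,1),tree(1,cons(tree(a,1),7))),1); substituting into the one remaining equation that mentions X gives: Z = h(a,h(7,h(cons(1,7),tree(7,1),tree(1,cons(tree(a,1),7))),1),7).
Delete trivial equation 3 = 3.
Delete trivial equation 7 = 7.
Bind Z := h(a,h(7,h(cons(1,7),tree(7,1),tree(1,cons(tree(a,1),7))),1),7).
MGU = { U ↦ cons(tree(a,1),7), R ↦ h(cons(1,7),tree(7,1),tree(1,cons(tree(a,1),7))), Y ↦ 7, X ↦ h(7,h(cons(1,7),tree(7,1),tree(1,cons(tree(a,1),7))),1), Z ↦ h(a,h(7,h(cons(1,7),tree(7,1),tree(1,cons(tree(a,1),7))),1),7) }, so X ↦ h(7,h(cons(1,7),tree(7,1),tree(1,cons(tree(a,1),7))),1).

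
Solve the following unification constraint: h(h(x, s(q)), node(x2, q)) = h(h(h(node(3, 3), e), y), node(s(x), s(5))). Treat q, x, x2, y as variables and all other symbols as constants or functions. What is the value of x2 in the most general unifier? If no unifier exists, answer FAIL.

Decompose h/2: h(x, s(q)) = h(h(node(3, 3), e), y),  node(x2, q) = node(s(x), s(5)).
Decompose h/2: x = h(node(3, 3), e),  s(q) = y.
Bind x := h(node(3, 3), e); substituting into the one remaining equation that mentions x gives: node(x2, q) = node(s(h(node(3, 3), e)), s(5)).
Bind y := s(q); no other remaining equation mentions y.
Decompose node/2: x2 = s(h(node(3, 3), e)),  q = s(5).
Bind x2 := s(h(node(3, 3), e)); no other remaining equation mentions x2.
Bind q := s(5). Substituting into the earlier binding gives y := s(s(5)).
MGU = { x := h(node(3, 3), e), y := s(s(5)), x2 := s(h(node(3, 3), e)), q := s(5) }, so x2 := s(h(node(3, 3), e)).

s(h(node(3, 3), e))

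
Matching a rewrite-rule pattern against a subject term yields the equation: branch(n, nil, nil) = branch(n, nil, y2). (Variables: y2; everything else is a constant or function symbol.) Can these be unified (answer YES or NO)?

YES

Decompose branch/3: n = n,  nil = nil,  nil = y2.
Delete trivial equation n = n.
Delete trivial equation nil = nil.
Bind y2 := nil.
No equations remain and no clash or occurs-check failure arose, so a unifier exists.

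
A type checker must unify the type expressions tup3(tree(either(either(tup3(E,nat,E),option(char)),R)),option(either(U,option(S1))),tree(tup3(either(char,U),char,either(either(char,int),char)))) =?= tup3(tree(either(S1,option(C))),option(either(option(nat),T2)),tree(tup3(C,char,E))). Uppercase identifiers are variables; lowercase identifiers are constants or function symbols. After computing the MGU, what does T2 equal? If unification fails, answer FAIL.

Decompose tup3/3: tree(either(either(tup3(E,nat,E),option(char)),R)) =?= tree(either(S1,option(C))),  option(either(U,option(S1))) =?= option(either(option(nat),T2)),  tree(tup3(either(char,U),char,either(either(char,int),char))) =?= tree(tup3(C,char,E)).
Decompose tree/1: either(either(tup3(E,nat,E),option(char)),R) =?= either(S1,option(C)).
Decompose either/2: either(tup3(E,nat,E),option(char)) =?= S1,  R =?= option(C).
Bind S1 := either(tup3(E,nat,E),option(char)); substituting into the one remaining equation that mentions S1 gives: option(either(U,option(either(tup3(E,nat,E),option(char))))) =?= option(either(option(nat),T2)).
Bind R := option(C); no other remaining equation mentions R.
Decompose option/1: either(U,option(either(tup3(E,nat,E),option(char)))) =?= either(option(nat),T2).
Decompose either/2: U =?= option(nat),  option(either(tup3(E,nat,E),option(char))) =?= T2.
Bind U := option(nat); substituting into the one remaining equation that mentions U gives: tree(tup3(either(char,option(nat)),char,either(either(char,int),char))) =?= tree(tup3(C,char,E)).
Bind T2 := option(either(tup3(E,nat,E),option(char))); no other remaining equation mentions T2.
Decompose tree/1: tup3(either(char,option(nat)),char,either(either(char,int),char)) =?= tup3(C,char,E).
Decompose tup3/3: either(char,option(nat)) =?= C,  char =?= char,  either(either(char,int),char) =?= E.
Bind C := either(char,option(nat)); no other remaining equation mentions C. Substituting into the earlier binding gives R := option(either(char,option(nat))).
Delete trivial equation char =?= char.
Bind E := either(either(char,int),char). Substituting into the earlier bindings gives S1 := either(tup3(either(either(char,int),char),nat,either(either(char,int),char)),option(char)), T2 := option(either(tup3(either(either(char,int),char),nat,either(either(char,int),char)),option(char))).
MGU = { S1 := either(tup3(either(either(char,int),char),nat,either(either(char,int),char)),option(char)), R := option(either(char,option(nat))), U := option(nat), T2 := option(either(tup3(either(either(char,int),char),nat,either(either(char,int),char)),option(char))), C := either(char,option(nat)), E := either(either(char,int),char) }, so T2 := option(either(tup3(either(either(char,int),char),nat,either(either(char,int),char)),option(char))).

option(either(tup3(either(either(char,int),char),nat,either(either(char,int),char)),option(char)))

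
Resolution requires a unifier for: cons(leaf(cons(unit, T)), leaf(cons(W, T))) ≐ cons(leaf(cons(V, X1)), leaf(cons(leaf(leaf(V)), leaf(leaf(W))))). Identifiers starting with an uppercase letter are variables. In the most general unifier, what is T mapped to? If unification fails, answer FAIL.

Decompose cons/2: leaf(cons(unit, T)) ≐ leaf(cons(V, X1)),  leaf(cons(W, T)) ≐ leaf(cons(leaf(leaf(V)), leaf(leaf(W)))).
Decompose leaf/1: cons(unit, T) ≐ cons(V, X1).
Decompose cons/2: unit ≐ V,  T ≐ X1.
Bind V := unit; substituting into the one remaining equation that mentions V gives: leaf(cons(W, T)) ≐ leaf(cons(leaf(leaf(unit)), leaf(leaf(W)))).
Bind T := X1; substituting into the remaining equation gives: leaf(cons(W, X1)) ≐ leaf(cons(leaf(leaf(unit)), leaf(leaf(W)))).
Decompose leaf/1: cons(W, X1) ≐ cons(leaf(leaf(unit)), leaf(leaf(W))).
Decompose cons/2: W ≐ leaf(leaf(unit)),  X1 ≐ leaf(leaf(W)).
Bind W := leaf(leaf(unit)); substituting into the remaining equation gives: X1 ≐ leaf(leaf(leaf(leaf(unit)))).
Bind X1 := leaf(leaf(leaf(leaf(unit)))). Substituting into the earlier binding gives T := leaf(leaf(leaf(leaf(unit)))).
MGU = { V := unit, T := leaf(leaf(leaf(leaf(unit)))), W := leaf(leaf(unit)), X1 := leaf(leaf(leaf(leaf(unit)))) }, so T := leaf(leaf(leaf(leaf(unit)))).

leaf(leaf(leaf(leaf(unit))))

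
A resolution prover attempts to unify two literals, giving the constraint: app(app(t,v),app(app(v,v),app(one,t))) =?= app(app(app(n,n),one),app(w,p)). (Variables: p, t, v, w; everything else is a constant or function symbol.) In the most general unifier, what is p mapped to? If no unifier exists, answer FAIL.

app(one,app(n,n))

Decompose app/2: app(t,v) =?= app(app(n,n),one),  app(app(v,v),app(one,t)) =?= app(w,p).
Decompose app/2: t =?= app(n,n),  v =?= one.
Bind t := app(n,n); substituting into the one remaining equation that mentions t gives: app(app(v,v),app(one,app(n,n))) =?= app(w,p).
Bind v := one; substituting into the remaining equation gives: app(app(one,one),app(one,app(n,n))) =?= app(w,p).
Decompose app/2: app(one,one) =?= w,  app(one,app(n,n)) =?= p.
Bind w := app(one,one); no other remaining equation mentions w.
Bind p := app(one,app(n,n)).
MGU = { t := app(n,n), v := one, w := app(one,one), p := app(one,app(n,n)) }, so p := app(one,app(n,n)).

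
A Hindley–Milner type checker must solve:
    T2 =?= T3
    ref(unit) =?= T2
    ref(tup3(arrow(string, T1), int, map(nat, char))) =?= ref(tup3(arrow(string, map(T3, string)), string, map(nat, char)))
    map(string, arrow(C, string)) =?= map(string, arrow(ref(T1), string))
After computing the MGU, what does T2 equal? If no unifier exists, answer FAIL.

FAIL

Bind T2 := T3; substituting into the one remaining equation that mentions T2 gives: ref(unit) =?= T3.
Bind T3 := ref(unit); substituting into the one remaining equation that mentions T3 gives: ref(tup3(arrow(string, T1), int, map(nat, char))) =?= ref(tup3(arrow(string, map(ref(unit), string)), string, map(nat, char))). Substituting into the earlier binding gives T2 := ref(unit).
Decompose ref/1: tup3(arrow(string, T1), int, map(nat, char)) =?= tup3(arrow(string, map(ref(unit), string)), string, map(nat, char)).
Decompose tup3/3: arrow(string, T1) =?= arrow(string, map(ref(unit), string)),  int =?= string,  map(nat, char) =?= map(nat, char).
Decompose arrow/2: string =?= string,  T1 =?= map(ref(unit), string).
Delete trivial equation string =?= string.
Bind T1 := map(ref(unit), string); substituting into the one remaining equation that mentions T1 gives: map(string, arrow(C, string)) =?= map(string, arrow(ref(map(ref(unit), string)), string)).
Clash: constants int and string differ; no unifier exists.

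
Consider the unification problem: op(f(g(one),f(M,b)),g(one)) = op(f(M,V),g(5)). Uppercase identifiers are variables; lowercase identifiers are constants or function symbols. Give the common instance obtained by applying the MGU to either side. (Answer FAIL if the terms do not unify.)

FAIL

Decompose op/2: f(g(one),f(M,b)) = f(M,V),  g(one) = g(5).
Decompose f/2: g(one) = M,  f(M,b) = V.
Bind M := g(one); substituting into the one remaining equation that mentions M gives: f(g(one),b) = V.
Bind V := f(g(one),b); no other remaining equation mentions V.
Decompose g/1: one = 5.
Clash: constants one and 5 differ; no unifier exists.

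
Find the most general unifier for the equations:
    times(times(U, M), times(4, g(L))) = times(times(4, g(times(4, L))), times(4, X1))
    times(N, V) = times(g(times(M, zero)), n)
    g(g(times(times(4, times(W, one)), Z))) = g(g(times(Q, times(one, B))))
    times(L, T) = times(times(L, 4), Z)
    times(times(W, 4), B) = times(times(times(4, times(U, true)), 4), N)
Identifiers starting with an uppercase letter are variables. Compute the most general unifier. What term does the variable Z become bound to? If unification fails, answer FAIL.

Decompose times/2: times(U, M) = times(4, g(times(4, L))),  times(4, g(L)) = times(4, X1).
Decompose times/2: U = 4,  M = g(times(4, L)).
Bind U := 4; substituting into the one remaining equation that mentions U gives: times(times(W, 4), B) = times(times(times(4, times(4, true)), 4), N).
Bind M := g(times(4, L)); substituting into the one remaining equation that mentions M gives: times(N, V) = times(g(times(g(times(4, L)), zero)), n).
Decompose times/2: 4 = 4,  g(L) = X1.
Delete trivial equation 4 = 4.
Bind X1 := g(L); no other remaining equation mentions X1.
Decompose times/2: N = g(times(g(times(4, L)), zero)),  V = n.
Bind N := g(times(g(times(4, L)), zero)); substituting into the one remaining equation that mentions N gives: times(times(W, 4), B) = times(times(times(4, times(4, true)), 4), g(times(g(times(4, L)), zero))).
Bind V := n; no other remaining equation mentions V.
Decompose g/1: g(times(times(4, times(W, one)), Z)) = g(times(Q, times(one, B))).
Decompose g/1: times(times(4, times(W, one)), Z) = times(Q, times(one, B)).
Decompose times/2: times(4, times(W, one)) = Q,  Z = times(one, B).
Bind Q := times(4, times(W, one)); no other remaining equation mentions Q.
Bind Z := times(one, B); substituting into the one remaining equation that mentions Z gives: times(L, T) = times(times(L, 4), times(one, B)).
Decompose times/2: L = times(L, 4),  T = times(one, B).
Occurs check fails: L occurs in times(L, 4); the equation L = times(L, 4) has no finite solution.

FAIL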